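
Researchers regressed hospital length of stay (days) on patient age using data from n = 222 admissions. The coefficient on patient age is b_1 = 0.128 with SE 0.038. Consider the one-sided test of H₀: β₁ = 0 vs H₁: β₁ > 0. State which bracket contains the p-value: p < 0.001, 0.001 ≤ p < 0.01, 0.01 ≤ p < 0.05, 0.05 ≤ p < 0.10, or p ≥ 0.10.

p < 0.001

t = 0.128 / 0.038 = 3.368.
df = n − 2 = 222 − 2 = 220.
One-sided p = P(T_{220} > t) ≈ 0.0004.
So p < 0.001.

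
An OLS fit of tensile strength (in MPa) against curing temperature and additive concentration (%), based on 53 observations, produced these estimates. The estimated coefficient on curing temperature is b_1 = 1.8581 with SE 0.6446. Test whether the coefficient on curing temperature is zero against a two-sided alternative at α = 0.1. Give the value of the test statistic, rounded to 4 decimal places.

t = 2.8826

H₀: β₁ = 0 vs H₁: β₁ ≠ 0.
t = (b_1 − β₁⁰)/SE = 1.8581 / 0.6446 = 2.8826.
df = n − k − 1 = 53 − 2 − 1 = 50.
Two-sided p ≈ 0.0058, which is < 0.1, so reject H₀.
There is evidence that curing temperature is associated with tensile strength, holding the other predictors fixed.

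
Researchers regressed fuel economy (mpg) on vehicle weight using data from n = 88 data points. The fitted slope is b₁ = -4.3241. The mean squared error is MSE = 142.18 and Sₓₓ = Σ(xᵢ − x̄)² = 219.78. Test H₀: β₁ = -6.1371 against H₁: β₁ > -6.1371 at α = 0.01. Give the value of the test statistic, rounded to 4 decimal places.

t = 2.2541

SE(b₁) = √(MSE/Sₓₓ) = √(142.18/219.78) = 0.804313.
t = (-4.3241 − (-6.1371)) / 0.804313 = 2.2541.
df = n − 2 = 86.
One-sided p ≈ 0.0134, which is ≥ 0.01, so fail to reject H₀.
The data do not give significant evidence that the true slope on vehicle weight exceeds -6.1371 mpg per unit.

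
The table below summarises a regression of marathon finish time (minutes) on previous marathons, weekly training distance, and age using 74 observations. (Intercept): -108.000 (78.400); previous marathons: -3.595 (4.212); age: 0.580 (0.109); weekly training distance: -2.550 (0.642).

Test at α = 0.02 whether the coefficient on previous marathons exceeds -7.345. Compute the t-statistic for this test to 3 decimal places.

Read off: b = -3.595, SE = 4.212 for previous marathons.
H₀: β₁ = -7.345 vs H₁: β₁ > -7.345.
t = (-3.595 − (-7.345)) / 4.212 = 0.890.
df = n − k − 1 = 74 − 3 − 1 = 70.
One-sided p ≈ 0.1882, which is ≥ 0.02, so fail to reject H₀.
The data do not give significant evidence that the true slope on previous marathons exceeds -7.345 minutes per unit, holding the other predictors fixed.

t = 0.890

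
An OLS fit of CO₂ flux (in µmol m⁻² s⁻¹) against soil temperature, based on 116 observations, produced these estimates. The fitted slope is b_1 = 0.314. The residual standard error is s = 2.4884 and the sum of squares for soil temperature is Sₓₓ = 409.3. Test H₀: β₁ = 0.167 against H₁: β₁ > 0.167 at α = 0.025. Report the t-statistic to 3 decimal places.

SE(b_1) = s/√Sₓₓ = 2.4884/√409.3 = 0.122998.
t = (0.314 − 0.167) / 0.122998 = 1.195.
df = n − 2 = 114.
One-sided p ≈ 0.1173, which is ≥ 0.025, so fail to reject H₀.
The data do not give significant evidence that the true slope on soil temperature exceeds 0.167 µmol m⁻² s⁻¹ per unit.

t = 1.195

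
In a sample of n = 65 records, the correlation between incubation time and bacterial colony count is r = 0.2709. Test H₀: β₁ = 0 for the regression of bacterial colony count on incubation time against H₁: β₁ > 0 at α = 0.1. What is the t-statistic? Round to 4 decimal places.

t = r·√(n − 2)/√(1 − r²) = 0.2709·√63/√0.926613 = 2.2337.
df = n − 2 = 63.
One-sided p ≈ 0.0145, which is < 0.1, so reject H₀.
There is evidence of a linear association between incubation time and bacterial colony count.

t = 2.2337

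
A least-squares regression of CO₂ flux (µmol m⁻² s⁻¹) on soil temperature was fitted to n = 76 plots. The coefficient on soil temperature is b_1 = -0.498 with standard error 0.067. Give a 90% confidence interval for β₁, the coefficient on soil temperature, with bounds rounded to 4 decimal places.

df = n − 2 = 76 − 2 = 74.
t* = t_{0.05, 74} = 1.665707.
Margin = t* × SE = 1.665707 × 0.067 = 0.111602.
CI: -0.498 ± 0.111602 → (-0.6096, -0.3864).
With 90% confidence, each one-unit increase in soil temperature is associated with a change of between -0.6096 and -0.3864 µmol m⁻² s⁻¹ in CO₂ flux.

(-0.6096, -0.3864)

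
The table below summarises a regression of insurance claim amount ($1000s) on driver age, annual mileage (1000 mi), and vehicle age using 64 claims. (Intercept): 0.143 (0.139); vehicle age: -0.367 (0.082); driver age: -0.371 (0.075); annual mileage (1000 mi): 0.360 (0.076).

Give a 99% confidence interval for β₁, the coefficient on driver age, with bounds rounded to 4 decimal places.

(-0.5705, -0.1715)

Read off: b = -0.371, SE = 0.075 for driver age.
df = n − k − 1 = 64 − 3 − 1 = 60.
t* = t_{0.005, 60} = 2.660283.
Margin = t* × SE = 2.660283 × 0.075 = 0.199521.
CI: -0.371 ± 0.199521 → (-0.5705, -0.1715).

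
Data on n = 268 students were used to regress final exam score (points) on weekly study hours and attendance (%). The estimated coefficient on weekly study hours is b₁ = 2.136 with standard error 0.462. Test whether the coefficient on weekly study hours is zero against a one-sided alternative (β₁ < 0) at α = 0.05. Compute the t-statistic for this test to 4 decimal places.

t = 4.6234

H₀: β₁ = 0 vs H₁: β₁ < 0.
t = (b₁ − β₁⁰)/SE = 2.136 / 0.462 = 4.6234.
df = n − k − 1 = 268 − 2 − 1 = 265.
One-sided p ≈ 1.0000, which is ≥ 0.05, so fail to reject H₀.
The data do not give significant evidence that the true slope on weekly study hours is negative, holding the other predictors fixed.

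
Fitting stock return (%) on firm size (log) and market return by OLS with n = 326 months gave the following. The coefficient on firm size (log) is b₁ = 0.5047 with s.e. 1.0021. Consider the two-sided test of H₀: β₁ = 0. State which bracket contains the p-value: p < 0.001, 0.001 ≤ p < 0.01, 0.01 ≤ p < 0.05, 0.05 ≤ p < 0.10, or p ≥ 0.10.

t = 0.5047 / 1.0021 = 0.504.
df = n − k − 1 = 326 − 2 − 1 = 323.
Two-sided p = 2·P(T_{323} > |t|) ≈ 0.6149.
So p ≥ 0.10.

p ≥ 0.10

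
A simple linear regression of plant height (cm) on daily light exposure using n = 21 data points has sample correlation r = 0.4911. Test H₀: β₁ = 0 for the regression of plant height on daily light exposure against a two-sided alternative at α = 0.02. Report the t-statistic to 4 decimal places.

t = 2.4574

t = r·√(n − 2)/√(1 − r²) = 0.4911·√19/√0.758821 = 2.4574.
df = n − 2 = 19.
Two-sided p ≈ 0.0238, which is ≥ 0.02, so fail to reject H₀.
The data do not give significant evidence of a linear association between daily light exposure and plant height.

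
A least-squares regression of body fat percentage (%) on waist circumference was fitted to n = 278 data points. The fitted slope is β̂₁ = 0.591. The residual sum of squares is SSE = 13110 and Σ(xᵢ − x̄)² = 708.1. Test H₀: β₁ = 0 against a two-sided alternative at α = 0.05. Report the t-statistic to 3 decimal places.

MSE = SSE/(n − 2) = 13110/276 = 47.5.
SE(β̂₁) = √(MSE/Sₓₓ) = √(47.5/708.1) = 0.259.
t = 0.591 / 0.259 = 2.282.
df = n − 2 = 276.
Two-sided p ≈ 0.0233, which is < 0.05, so reject H₀.
There is evidence that waist circumference is associated with body fat percentage.

t = 2.282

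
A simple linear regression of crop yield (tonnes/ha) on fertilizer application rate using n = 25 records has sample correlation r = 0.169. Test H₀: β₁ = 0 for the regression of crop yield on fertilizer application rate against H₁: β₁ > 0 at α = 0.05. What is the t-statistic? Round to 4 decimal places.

t = r·√(n − 2)/√(1 − r²) = 0.169·√23/√0.971439 = 0.8223.
df = n − 2 = 23.
One-sided p ≈ 0.2097, which is ≥ 0.05, so fail to reject H₀.
The data do not give significant evidence of a linear association between fertilizer application rate and crop yield.

t = 0.8223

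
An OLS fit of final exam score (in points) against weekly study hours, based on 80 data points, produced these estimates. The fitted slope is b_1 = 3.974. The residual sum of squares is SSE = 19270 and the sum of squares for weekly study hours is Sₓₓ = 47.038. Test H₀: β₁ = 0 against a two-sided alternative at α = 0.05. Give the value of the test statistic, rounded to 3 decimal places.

t = 1.734

MSE = SSE/(n − 2) = 19270/78 = 247.051.
SE(b_1) = √(MSE/Sₓₓ) = √(247.051/47.038) = 2.29176.
t = 3.974 / 2.29176 = 1.734.
df = n − 2 = 78.
Two-sided p ≈ 0.0869, which is ≥ 0.05, so fail to reject H₀.
The data do not give significant evidence of an association between weekly study hours and final exam score.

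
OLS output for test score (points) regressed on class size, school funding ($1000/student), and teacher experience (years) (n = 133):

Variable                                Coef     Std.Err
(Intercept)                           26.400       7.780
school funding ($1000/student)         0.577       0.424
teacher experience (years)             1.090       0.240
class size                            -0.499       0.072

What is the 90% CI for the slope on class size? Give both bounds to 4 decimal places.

(-0.6183, -0.3797)

Read off: b = -0.499, SE = 0.072 for class size.
df = n − k − 1 = 133 − 3 − 1 = 129.
t* = t_{0.05, 129} = 1.656752.
Margin = t* × SE = 1.656752 × 0.072 = 0.119286.
CI: -0.499 ± 0.119286 → (-0.6183, -0.3797).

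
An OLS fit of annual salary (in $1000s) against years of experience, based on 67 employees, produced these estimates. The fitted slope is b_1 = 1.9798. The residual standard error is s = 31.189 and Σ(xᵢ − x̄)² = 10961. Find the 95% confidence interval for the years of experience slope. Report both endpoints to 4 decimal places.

(1.3848, 2.5748)

SE(b_1) = s/√Sₓₓ = 31.189/√10961 = 0.297904.
df = n − 2 = 65.
t* = t_{0.025, 65} = 1.997138.
Margin = t* × SE = 1.997138 × 0.297904 = 0.594955.
CI: 1.9798 ± 0.594955 → (1.3848, 2.5748).
With 95% confidence, each one-unit increase in years of experience is associated with a change of between 1.3848 and 2.5748 $1000s in annual salary.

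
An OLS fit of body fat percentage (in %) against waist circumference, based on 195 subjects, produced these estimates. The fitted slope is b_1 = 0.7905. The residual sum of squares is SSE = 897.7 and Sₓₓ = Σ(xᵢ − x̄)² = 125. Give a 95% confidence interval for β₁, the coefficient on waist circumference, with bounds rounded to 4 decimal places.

(0.4100, 1.1710)

MSE = SSE/(n − 2) = 897.7/193 = 4.6513.
SE(b_1) = √(MSE/Sₓₓ) = √(4.6513/125) = 0.1929.
df = n − 2 = 193.
t* = t_{0.025, 193} = 1.972332.
Margin = t* × SE = 1.972332 × 0.1929 = 0.380463.
CI: 0.7905 ± 0.380463 → (0.4100, 1.1710).
With 95% confidence, each one-unit increase in waist circumference is associated with a change of between 0.4100 and 1.1710 % in body fat percentage.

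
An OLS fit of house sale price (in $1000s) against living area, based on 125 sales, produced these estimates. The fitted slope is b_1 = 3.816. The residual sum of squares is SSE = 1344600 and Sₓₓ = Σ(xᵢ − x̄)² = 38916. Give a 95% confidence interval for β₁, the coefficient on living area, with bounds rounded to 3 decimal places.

(2.767, 4.865)

MSE = SSE/(n − 2) = 1344600/123 = 10931.7.
SE(b_1) = √(MSE/Sₓₓ) = √(10931.7/38916) = 0.530005.
df = n − 2 = 123.
t* = t_{0.025, 123} = 1.979439.
Margin = t* × SE = 1.979439 × 0.530005 = 1.04911.
CI: 3.816 ± 1.04911 → (2.767, 4.865).
With 95% confidence, each one-unit increase in living area is associated with a change of between 2.767 and 4.865 $1000s in house sale price.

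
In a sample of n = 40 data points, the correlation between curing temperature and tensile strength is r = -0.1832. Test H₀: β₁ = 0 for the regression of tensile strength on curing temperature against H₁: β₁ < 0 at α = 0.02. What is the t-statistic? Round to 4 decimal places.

t = r·√(n − 2)/√(1 − r²) = -0.1832·√38/√0.966438 = -1.1488.
df = n − 2 = 38.
One-sided p ≈ 0.1289, which is ≥ 0.02, so fail to reject H₀.
The data do not give significant evidence of a linear association between curing temperature and tensile strength.

t = -1.1488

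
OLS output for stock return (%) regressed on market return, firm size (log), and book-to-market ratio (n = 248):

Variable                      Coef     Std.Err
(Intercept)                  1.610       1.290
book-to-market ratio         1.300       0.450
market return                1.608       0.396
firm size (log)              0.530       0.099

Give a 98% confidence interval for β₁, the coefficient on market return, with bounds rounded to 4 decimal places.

Read off: b = 1.608, SE = 0.396 for market return.
df = n − k − 1 = 248 − 3 − 1 = 244.
t* = t_{0.01, 244} = 2.341728.
Margin = t* × SE = 2.341728 × 0.396 = 0.927324.
CI: 1.608 ± 0.927324 → (0.6807, 2.5353).

(0.6807, 2.5353)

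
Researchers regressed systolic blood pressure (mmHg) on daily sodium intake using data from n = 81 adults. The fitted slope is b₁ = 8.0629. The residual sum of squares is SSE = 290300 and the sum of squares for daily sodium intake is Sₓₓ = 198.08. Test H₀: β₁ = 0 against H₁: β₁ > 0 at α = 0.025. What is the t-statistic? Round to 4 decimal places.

t = 1.8720

MSE = SSE/(n − 2) = 290300/79 = 3674.68.
SE(b₁) = √(MSE/Sₓₓ) = √(3674.68/198.08) = 4.30715.
t = 8.0629 / 4.30715 = 1.8720.
df = n − 2 = 79.
One-sided p ≈ 0.0325, which is ≥ 0.025, so fail to reject H₀.
The data do not give significant evidence that the true slope on daily sodium intake is positive.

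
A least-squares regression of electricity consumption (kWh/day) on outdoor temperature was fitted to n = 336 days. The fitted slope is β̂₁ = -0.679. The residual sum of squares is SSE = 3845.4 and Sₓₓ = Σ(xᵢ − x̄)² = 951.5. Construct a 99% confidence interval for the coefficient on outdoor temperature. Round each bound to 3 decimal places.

(-0.964, -0.394)

MSE = SSE/(n − 2) = 3845.4/334 = 11.5132.
SE(β̂₁) = √(MSE/Sₓₓ) = √(11.5132/951.5) = 0.11.
df = n − 2 = 334.
t* = t_{0.005, 334} = 2.590629.
Margin = t* × SE = 2.590629 × 0.11 = 0.28497.
CI: -0.679 ± 0.28497 → (-0.964, -0.394).
With 99% confidence, each one-unit increase in outdoor temperature is associated with a change of between -0.964 and -0.394 kWh/day in electricity consumption.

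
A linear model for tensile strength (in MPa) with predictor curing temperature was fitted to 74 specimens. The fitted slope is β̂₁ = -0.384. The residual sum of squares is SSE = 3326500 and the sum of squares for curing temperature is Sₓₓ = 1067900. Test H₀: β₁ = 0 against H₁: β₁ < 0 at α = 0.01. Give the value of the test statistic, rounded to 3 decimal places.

t = -1.846

MSE = SSE/(n − 2) = 3326500/72 = 46201.4.
SE(β̂₁) = √(MSE/Sₓₓ) = √(46201.4/1067900) = 0.207999.
t = -0.384 / 0.207999 = -1.846.
df = n − 2 = 72.
One-sided p ≈ 0.0345, which is ≥ 0.01, so fail to reject H₀.
The data do not give significant evidence that the true slope on curing temperature is negative.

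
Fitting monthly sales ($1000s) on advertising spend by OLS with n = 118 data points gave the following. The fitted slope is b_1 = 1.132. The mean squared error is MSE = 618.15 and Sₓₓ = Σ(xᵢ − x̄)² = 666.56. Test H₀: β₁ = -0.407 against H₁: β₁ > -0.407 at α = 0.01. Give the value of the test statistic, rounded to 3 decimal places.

t = 1.598

SE(b_1) = √(MSE/Sₓₓ) = √(618.15/666.56) = 0.963002.
t = (1.132 − (-0.407)) / 0.963002 = 1.598.
df = n − 2 = 116.
One-sided p ≈ 0.0564, which is ≥ 0.01, so fail to reject H₀.
The data do not give significant evidence that the true slope on advertising spend exceeds -0.407 $1000s per unit.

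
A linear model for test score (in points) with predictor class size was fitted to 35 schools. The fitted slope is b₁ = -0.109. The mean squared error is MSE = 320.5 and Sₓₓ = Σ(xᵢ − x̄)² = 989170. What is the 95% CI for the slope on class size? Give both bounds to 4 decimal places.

(-0.1456, -0.0724)

SE(b₁) = √(MSE/Sₓₓ) = √(320.5/989170) = 0.0180003.
df = n − 2 = 33.
t* = t_{0.025, 33} = 2.034515.
Margin = t* × SE = 2.034515 × 0.0180003 = 0.036622.
CI: -0.109 ± 0.036622 → (-0.1456, -0.0724).
With 95% confidence, each one-unit increase in class size is associated with a change of between -0.1456 and -0.0724 points in test score.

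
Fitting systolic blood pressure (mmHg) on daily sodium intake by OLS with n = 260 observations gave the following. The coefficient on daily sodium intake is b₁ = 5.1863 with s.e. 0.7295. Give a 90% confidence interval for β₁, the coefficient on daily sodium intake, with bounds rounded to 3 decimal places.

(3.982, 6.391)

df = n − 2 = 260 − 2 = 258.
t* = t_{0.05, 258} = 1.650781.
Margin = t* × SE = 1.650781 × 0.7295 = 1.20424.
CI: 5.1863 ± 1.20424 → (3.982, 6.391).
With 90% confidence, each one-unit increase in daily sodium intake is associated with a change of between 3.982 and 6.391 mmHg in systolic blood pressure.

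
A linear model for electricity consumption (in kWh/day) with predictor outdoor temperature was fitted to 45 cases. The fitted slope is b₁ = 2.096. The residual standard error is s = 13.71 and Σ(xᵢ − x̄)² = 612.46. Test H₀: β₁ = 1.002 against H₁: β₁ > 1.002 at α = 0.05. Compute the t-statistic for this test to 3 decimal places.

t = 1.975

SE(b₁) = s/√Sₓₓ = 13.71/√612.46 = 0.553986.
t = (2.096 − 1.002) / 0.553986 = 1.975.
df = n − 2 = 43.
One-sided p ≈ 0.0274, which is < 0.05, so reject H₀.
There is evidence that the true slope on outdoor temperature exceeds 1.002 kWh/day per unit.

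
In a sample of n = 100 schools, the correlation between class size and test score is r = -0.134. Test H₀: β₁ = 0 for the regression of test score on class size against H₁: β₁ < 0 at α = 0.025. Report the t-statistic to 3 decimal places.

t = -1.339

t = r·√(n − 2)/√(1 − r²) = -0.134·√98/√0.982044 = -1.339.
df = n − 2 = 98.
One-sided p ≈ 0.0919, which is ≥ 0.025, so fail to reject H₀.
The data do not give significant evidence of a linear association between class size and test score.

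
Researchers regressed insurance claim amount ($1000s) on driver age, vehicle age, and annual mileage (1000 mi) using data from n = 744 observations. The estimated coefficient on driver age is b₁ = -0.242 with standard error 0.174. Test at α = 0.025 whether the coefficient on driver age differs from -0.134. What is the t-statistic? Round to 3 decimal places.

t = -0.621

H₀: β₁ = -0.134 vs H₁: β₁ ≠ -0.134.
t = (b₁ − β₁⁰)/SE = (-0.242 − (-0.134)) / 0.174 = -0.621.
df = n − k − 1 = 744 − 3 − 1 = 740.
Two-sided p ≈ 0.5350, which is ≥ 0.025, so fail to reject H₀.
The data are consistent with a true slope of -0.134 $1000s per unit of driver age, holding the other predictors fixed.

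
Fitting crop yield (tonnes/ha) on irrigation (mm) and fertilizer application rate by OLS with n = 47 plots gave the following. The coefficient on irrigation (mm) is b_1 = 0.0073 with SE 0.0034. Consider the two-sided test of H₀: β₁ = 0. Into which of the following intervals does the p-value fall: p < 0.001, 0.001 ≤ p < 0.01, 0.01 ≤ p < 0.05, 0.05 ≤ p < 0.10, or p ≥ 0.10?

0.01 ≤ p < 0.05

t = 0.0073 / 0.0034 = 2.147.
df = n − k − 1 = 47 − 2 − 1 = 44.
Two-sided p = 2·P(T_{44} > |t|) ≈ 0.0373.
So 0.01 ≤ p < 0.05.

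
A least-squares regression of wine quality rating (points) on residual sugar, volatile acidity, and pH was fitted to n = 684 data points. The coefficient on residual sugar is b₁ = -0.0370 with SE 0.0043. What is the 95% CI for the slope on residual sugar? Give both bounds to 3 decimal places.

df = n − k − 1 = 684 − 3 − 1 = 680.
t* = t_{0.025, 680} = 1.963459.
Margin = t* × SE = 1.963459 × 0.0043 = 0.00844.
CI: -0.0370 ± 0.00844 → (-0.045, -0.029).
With 95% confidence, each one-unit increase in residual sugar is associated with a change of between -0.045 and -0.029 points in wine quality rating, holding the other predictors fixed.

(-0.045, -0.029)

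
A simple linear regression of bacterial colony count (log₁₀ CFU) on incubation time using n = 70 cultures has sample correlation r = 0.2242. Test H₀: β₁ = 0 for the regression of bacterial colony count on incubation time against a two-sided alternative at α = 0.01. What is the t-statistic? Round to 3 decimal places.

t = r·√(n − 2)/√(1 − r²) = 0.2242·√68/√0.949734 = 1.897.
df = n − 2 = 68.
Two-sided p ≈ 0.0621, which is ≥ 0.01, so fail to reject H₀.
The data do not give significant evidence of a linear association between incubation time and bacterial colony count.

t = 1.897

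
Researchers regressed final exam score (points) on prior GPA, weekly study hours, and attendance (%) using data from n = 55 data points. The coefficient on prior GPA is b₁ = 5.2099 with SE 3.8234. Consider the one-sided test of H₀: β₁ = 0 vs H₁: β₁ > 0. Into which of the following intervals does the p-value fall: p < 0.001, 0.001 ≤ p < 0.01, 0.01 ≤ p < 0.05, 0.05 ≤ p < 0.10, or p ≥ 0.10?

0.05 ≤ p < 0.10

t = 5.2099 / 3.8234 = 1.363.
df = n − k − 1 = 55 − 3 − 1 = 51.
One-sided p = P(T_{51} > t) ≈ 0.0895.
So 0.05 ≤ p < 0.10.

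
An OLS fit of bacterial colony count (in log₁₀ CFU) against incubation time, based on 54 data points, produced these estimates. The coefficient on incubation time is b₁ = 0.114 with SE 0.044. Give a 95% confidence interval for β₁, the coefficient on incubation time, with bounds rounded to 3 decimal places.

df = n − 2 = 54 − 2 = 52.
t* = t_{0.025, 52} = 2.006647.
Margin = t* × SE = 2.006647 × 0.044 = 0.08829.
CI: 0.114 ± 0.08829 → (0.026, 0.202).
With 95% confidence, each one-unit increase in incubation time is associated with a change of between 0.026 and 0.202 log₁₀ CFU in bacterial colony count.

(0.026, 0.202)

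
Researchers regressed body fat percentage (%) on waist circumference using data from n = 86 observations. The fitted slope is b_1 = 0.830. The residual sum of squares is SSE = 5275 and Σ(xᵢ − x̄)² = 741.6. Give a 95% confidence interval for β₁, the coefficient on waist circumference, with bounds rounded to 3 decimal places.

(0.251, 1.409)

MSE = SSE/(n − 2) = 5275/84 = 62.7976.
SE(b_1) = √(MSE/Sₓₓ) = √(62.7976/741.6) = 0.290996.
df = n − 2 = 84.
t* = t_{0.025, 84} = 1.98861.
Margin = t* × SE = 1.98861 × 0.290996 = 0.57868.
CI: 0.830 ± 0.57868 → (0.251, 1.409).
With 95% confidence, each one-unit increase in waist circumference is associated with a change of between 0.251 and 1.409 % in body fat percentage.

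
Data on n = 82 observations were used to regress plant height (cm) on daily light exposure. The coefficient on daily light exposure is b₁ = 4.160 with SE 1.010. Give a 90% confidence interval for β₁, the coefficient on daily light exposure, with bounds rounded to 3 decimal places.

(2.479, 5.841)

df = n − 2 = 82 − 2 = 80.
t* = t_{0.05, 80} = 1.664125.
Margin = t* × SE = 1.664125 × 1.010 = 1.68077.
CI: 4.160 ± 1.68077 → (2.479, 5.841).
With 90% confidence, each one-unit increase in daily light exposure is associated with a change of between 2.479 and 5.841 cm in plant height.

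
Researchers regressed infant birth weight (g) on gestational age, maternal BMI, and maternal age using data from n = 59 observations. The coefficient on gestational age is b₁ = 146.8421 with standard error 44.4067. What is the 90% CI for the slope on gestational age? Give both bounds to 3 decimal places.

df = n − k − 1 = 59 − 3 − 1 = 55.
t* = t_{0.05, 55} = 1.673034.
Margin = t* × SE = 1.673034 × 44.4067 = 74.29392.
CI: 146.8421 ± 74.29392 → (72.548, 221.136).
With 90% confidence, each one-unit increase in gestational age is associated with a change of between 72.548 and 221.136 g in infant birth weight, holding the other predictors fixed.

(72.548, 221.136)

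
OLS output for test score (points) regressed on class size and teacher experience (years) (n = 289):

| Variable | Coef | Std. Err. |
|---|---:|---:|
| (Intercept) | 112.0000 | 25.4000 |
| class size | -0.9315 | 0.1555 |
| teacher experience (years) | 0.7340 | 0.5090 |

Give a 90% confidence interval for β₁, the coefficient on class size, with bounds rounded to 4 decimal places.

Read off: b = -0.9315, SE = 0.1555 for class size.
df = n − k − 1 = 289 − 2 − 1 = 286.
t* = t_{0.05, 286} = 1.650199.
Margin = t* × SE = 1.650199 × 0.1555 = 0.256606.
CI: -0.9315 ± 0.256606 → (-1.1881, -0.6749).

(-1.1881, -0.6749)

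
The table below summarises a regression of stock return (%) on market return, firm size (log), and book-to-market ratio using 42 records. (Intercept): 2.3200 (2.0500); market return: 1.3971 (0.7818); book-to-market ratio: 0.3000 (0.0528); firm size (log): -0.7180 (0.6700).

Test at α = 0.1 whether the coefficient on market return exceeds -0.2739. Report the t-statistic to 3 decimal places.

t = 2.137

Read off: b = 1.3971, SE = 0.7818 for market return.
H₀: β₁ = -0.2739 vs H₁: β₁ > -0.2739.
t = (1.3971 − (-0.2739)) / 0.7818 = 2.137.
df = n − k − 1 = 42 − 3 − 1 = 38.
One-sided p ≈ 0.0195, which is < 0.1, so reject H₀.
There is evidence that the true slope on market return exceeds -0.2739 % per unit, holding the other predictors fixed.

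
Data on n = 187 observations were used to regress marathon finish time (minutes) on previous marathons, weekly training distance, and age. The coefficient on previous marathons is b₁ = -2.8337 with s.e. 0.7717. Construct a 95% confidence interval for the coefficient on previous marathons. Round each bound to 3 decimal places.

(-4.356, -1.311)

df = n − k − 1 = 187 − 3 − 1 = 183.
t* = t_{0.025, 183} = 1.973012.
Margin = t* × SE = 1.973012 × 0.7717 = 1.52257.
CI: -2.8337 ± 1.52257 → (-4.356, -1.311).
With 95% confidence, each one-unit increase in previous marathons is associated with a change of between -4.356 and -1.311 minutes in marathon finish time, holding the other predictors fixed.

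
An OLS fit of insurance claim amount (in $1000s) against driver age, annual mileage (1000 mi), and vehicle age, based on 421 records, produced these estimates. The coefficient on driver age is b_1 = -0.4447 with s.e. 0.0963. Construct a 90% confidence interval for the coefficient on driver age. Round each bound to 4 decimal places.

(-0.6035, -0.2859)

df = n − k − 1 = 421 − 3 − 1 = 417.
t* = t_{0.05, 417} = 1.648516.
Margin = t* × SE = 1.648516 × 0.0963 = 0.158752.
CI: -0.4447 ± 0.158752 → (-0.6035, -0.2859).
With 90% confidence, each one-unit increase in driver age is associated with a change of between -0.6035 and -0.2859 $1000s in insurance claim amount, holding the other predictors fixed.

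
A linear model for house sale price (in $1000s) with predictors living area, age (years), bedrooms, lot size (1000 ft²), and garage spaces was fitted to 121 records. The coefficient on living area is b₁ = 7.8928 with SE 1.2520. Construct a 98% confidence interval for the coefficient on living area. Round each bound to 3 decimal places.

df = n − k − 1 = 121 − 5 − 1 = 115.
t* = t_{0.01, 115} = 2.359212.
Margin = t* × SE = 2.359212 × 1.2520 = 2.95373.
CI: 7.8928 ± 2.95373 → (4.939, 10.847).
With 98% confidence, each one-unit increase in living area is associated with a change of between 4.939 and 10.847 $1000s in house sale price, holding the other predictors fixed.

(4.939, 10.847)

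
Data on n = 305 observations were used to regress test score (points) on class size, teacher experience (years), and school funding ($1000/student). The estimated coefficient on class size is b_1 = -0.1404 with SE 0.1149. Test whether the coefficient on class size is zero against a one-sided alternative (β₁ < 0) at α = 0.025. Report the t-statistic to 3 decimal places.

t = -1.222

H₀: β₁ = 0 vs H₁: β₁ < 0.
t = (b_1 − β₁⁰)/SE = -0.1404 / 0.1149 = -1.222.
df = n − k − 1 = 305 − 3 − 1 = 301.
One-sided p ≈ 0.1113, which is ≥ 0.025, so fail to reject H₀.
The data do not give significant evidence that the true slope on class size is negative, holding the other predictors fixed.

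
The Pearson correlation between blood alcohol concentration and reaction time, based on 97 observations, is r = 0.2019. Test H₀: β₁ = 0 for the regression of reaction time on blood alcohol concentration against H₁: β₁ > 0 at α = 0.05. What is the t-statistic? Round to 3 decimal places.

t = r·√(n − 2)/√(1 − r²) = 0.2019·√95/√0.959236 = 2.009.
df = n − 2 = 95.
One-sided p ≈ 0.0237, which is < 0.05, so reject H₀.
There is evidence of a linear association between blood alcohol concentration and reaction time.

t = 2.009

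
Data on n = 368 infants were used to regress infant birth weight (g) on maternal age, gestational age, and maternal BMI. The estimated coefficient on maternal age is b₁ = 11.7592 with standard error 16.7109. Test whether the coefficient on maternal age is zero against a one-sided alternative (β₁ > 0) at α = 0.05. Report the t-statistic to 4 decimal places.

t = 0.7037

H₀: β₁ = 0 vs H₁: β₁ > 0.
t = (b₁ − β₁⁰)/SE = 11.7592 / 16.7109 = 0.7037.
df = n − k − 1 = 368 − 3 − 1 = 364.
One-sided p ≈ 0.2410, which is ≥ 0.05, so fail to reject H₀.
The data do not give significant evidence that the true slope on maternal age is positive, holding the other predictors fixed.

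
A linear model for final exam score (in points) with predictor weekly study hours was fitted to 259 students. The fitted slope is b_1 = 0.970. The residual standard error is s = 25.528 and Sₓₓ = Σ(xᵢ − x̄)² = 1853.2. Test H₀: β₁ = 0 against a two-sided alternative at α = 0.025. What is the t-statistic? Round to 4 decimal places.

t = 1.6357

SE(b_1) = s/√Sₓₓ = 25.528/√1853.2 = 0.593001.
t = 0.970 / 0.593001 = 1.6357.
df = n − 2 = 257.
Two-sided p ≈ 0.1031, which is ≥ 0.025, so fail to reject H₀.
The data do not give significant evidence of an association between weekly study hours and final exam score.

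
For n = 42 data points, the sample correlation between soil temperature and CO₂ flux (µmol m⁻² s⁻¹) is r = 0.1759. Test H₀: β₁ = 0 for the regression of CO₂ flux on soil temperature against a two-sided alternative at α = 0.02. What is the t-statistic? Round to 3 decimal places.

t = 1.130

t = r·√(n − 2)/√(1 − r²) = 0.1759·√40/√0.969059 = 1.130.
df = n − 2 = 40.
Two-sided p ≈ 0.2652, which is ≥ 0.02, so fail to reject H₀.
The data do not give significant evidence of a linear association between soil temperature and CO₂ flux.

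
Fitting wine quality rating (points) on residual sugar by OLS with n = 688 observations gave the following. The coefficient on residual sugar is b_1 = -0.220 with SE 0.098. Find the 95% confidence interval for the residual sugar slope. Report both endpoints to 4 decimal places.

df = n − 2 = 688 − 2 = 686.
t* = t_{0.025, 686} = 1.963428.
Margin = t* × SE = 1.963428 × 0.098 = 0.192416.
CI: -0.220 ± 0.192416 → (-0.4124, -0.0276).
With 95% confidence, each one-unit increase in residual sugar is associated with a change of between -0.4124 and -0.0276 points in wine quality rating.

(-0.4124, -0.0276)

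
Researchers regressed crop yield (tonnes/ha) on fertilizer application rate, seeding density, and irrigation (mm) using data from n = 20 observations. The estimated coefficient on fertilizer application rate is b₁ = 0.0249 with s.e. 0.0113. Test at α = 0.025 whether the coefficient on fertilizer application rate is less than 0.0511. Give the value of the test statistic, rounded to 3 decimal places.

H₀: β₁ = 0.0511 vs H₁: β₁ < 0.0511.
t = (b₁ − β₁⁰)/SE = (0.0249 − 0.0511) / 0.0113 = -2.319.
df = n − k − 1 = 20 − 3 − 1 = 16.
One-sided p ≈ 0.0170, which is < 0.025, so reject H₀.
There is evidence that the true slope on fertilizer application rate is below 0.0511 tonnes/ha per unit, holding the other predictors fixed.

t = -2.319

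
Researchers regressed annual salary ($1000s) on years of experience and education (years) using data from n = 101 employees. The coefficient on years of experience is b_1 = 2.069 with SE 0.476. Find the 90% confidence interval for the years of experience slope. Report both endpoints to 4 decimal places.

(1.2786, 2.8594)

df = n − k − 1 = 101 − 2 − 1 = 98.
t* = t_{0.05, 98} = 1.660551.
Margin = t* × SE = 1.660551 × 0.476 = 0.790422.
CI: 2.069 ± 0.790422 → (1.2786, 2.8594).
With 90% confidence, each one-unit increase in years of experience is associated with a change of between 1.2786 and 2.8594 $1000s in annual salary, holding the other predictors fixed.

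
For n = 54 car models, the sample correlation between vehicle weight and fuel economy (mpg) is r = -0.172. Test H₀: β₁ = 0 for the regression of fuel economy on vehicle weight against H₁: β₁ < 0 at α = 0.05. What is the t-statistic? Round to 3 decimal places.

t = -1.259

t = r·√(n − 2)/√(1 − r²) = -0.172·√52/√0.970416 = -1.259.
df = n − 2 = 52.
One-sided p ≈ 0.1068, which is ≥ 0.05, so fail to reject H₀.
The data do not give significant evidence of a linear association between vehicle weight and fuel economy.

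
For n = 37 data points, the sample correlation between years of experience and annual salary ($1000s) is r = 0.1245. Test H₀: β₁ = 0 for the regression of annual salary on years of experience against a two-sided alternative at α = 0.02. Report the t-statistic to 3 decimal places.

t = r·√(n − 2)/√(1 − r²) = 0.1245·√35/√0.9845 = 0.742.
df = n − 2 = 35.
Two-sided p ≈ 0.4628, which is ≥ 0.02, so fail to reject H₀.
The data do not give significant evidence of a linear association between years of experience and annual salary.

t = 0.742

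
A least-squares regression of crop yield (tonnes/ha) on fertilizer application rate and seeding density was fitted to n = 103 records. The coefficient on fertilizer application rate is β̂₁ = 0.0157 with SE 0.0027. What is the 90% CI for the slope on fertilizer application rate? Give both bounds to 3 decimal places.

(0.011, 0.020)

df = n − k − 1 = 103 − 2 − 1 = 100.
t* = t_{0.05, 100} = 1.660234.
Margin = t* × SE = 1.660234 × 0.0027 = 0.00448.
CI: 0.0157 ± 0.00448 → (0.011, 0.020).
With 90% confidence, each one-unit increase in fertilizer application rate is associated with a change of between 0.011 and 0.020 tonnes/ha in crop yield, holding the other predictors fixed.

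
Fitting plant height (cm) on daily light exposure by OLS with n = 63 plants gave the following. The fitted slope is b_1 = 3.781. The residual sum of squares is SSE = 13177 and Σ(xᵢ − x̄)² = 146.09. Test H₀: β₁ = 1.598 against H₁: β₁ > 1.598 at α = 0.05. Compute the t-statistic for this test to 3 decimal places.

MSE = SSE/(n − 2) = 13177/61 = 216.016.
SE(b_1) = √(MSE/Sₓₓ) = √(216.016/146.09) = 1.216.
t = (3.781 − 1.598) / 1.216 = 1.795.
df = n − 2 = 61.
One-sided p ≈ 0.0388, which is < 0.05, so reject H₀.
There is evidence that the true slope on daily light exposure exceeds 1.598 cm per unit.

t = 1.795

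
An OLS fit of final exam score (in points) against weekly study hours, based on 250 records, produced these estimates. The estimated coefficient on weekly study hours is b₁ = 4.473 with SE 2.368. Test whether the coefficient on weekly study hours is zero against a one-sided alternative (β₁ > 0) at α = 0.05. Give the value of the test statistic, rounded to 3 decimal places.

H₀: β₁ = 0 vs H₁: β₁ > 0.
t = (b₁ − β₁⁰)/SE = 4.473 / 2.368 = 1.889.
df = n − 2 = 250 − 2 = 248.
One-sided p ≈ 0.0300, which is < 0.05, so reject H₀.
There is evidence that the true slope on weekly study hours is positive.

t = 1.889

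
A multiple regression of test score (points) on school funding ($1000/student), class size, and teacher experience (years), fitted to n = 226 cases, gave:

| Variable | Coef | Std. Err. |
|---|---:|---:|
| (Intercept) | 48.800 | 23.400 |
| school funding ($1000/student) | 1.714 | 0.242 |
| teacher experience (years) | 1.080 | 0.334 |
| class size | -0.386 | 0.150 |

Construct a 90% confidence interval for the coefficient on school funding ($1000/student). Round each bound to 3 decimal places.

(1.314, 2.114)

Read off: b = 1.714, SE = 0.242 for school funding ($1000/student).
df = n − k − 1 = 226 − 3 − 1 = 222.
t* = t_{0.05, 222} = 1.651746.
Margin = t* × SE = 1.651746 × 0.242 = 0.39972.
CI: 1.714 ± 0.39972 → (1.314, 2.114).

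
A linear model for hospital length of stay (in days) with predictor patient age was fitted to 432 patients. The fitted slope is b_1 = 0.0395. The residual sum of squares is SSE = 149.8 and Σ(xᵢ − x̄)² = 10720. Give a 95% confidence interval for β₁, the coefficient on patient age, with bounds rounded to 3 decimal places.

(0.028, 0.051)

MSE = SSE/(n − 2) = 149.8/430 = 0.348372.
SE(b_1) = √(MSE/Sₓₓ) = √(0.348372/10720) = 0.00570065.
df = n − 2 = 430.
t* = t_{0.025, 430} = 1.965496.
Margin = t* × SE = 1.965496 × 0.00570065 = 0.01120.
CI: 0.0395 ± 0.01120 → (0.028, 0.051).
With 95% confidence, each one-unit increase in patient age is associated with a change of between 0.028 and 0.051 days in hospital length of stay.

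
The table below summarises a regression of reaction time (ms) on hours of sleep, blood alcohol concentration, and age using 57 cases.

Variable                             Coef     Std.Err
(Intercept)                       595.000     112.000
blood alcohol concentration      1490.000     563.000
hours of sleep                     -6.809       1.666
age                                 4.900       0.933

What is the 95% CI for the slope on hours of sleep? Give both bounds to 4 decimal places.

Read off: b = -6.809, SE = 1.666 for hours of sleep.
df = n − k − 1 = 57 − 3 − 1 = 53.
t* = t_{0.025, 53} = 2.005746.
Margin = t* × SE = 2.005746 × 1.666 = 3.341573.
CI: -6.809 ± 3.341573 → (-10.1506, -3.4674).

(-10.1506, -3.4674)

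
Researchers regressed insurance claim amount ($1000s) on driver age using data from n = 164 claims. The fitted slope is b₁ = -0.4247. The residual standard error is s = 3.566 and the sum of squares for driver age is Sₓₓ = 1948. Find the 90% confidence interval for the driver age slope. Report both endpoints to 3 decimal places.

SE(b₁) = s/√Sₓₓ = 3.566/√1948 = 0.0807954.
df = n − 2 = 162.
t* = t_{0.05, 162} = 1.654314.
Margin = t* × SE = 1.654314 × 0.0807954 = 0.13366.
CI: -0.4247 ± 0.13366 → (-0.558, -0.291).
With 90% confidence, each one-unit increase in driver age is associated with a change of between -0.558 and -0.291 $1000s in insurance claim amount.

(-0.558, -0.291)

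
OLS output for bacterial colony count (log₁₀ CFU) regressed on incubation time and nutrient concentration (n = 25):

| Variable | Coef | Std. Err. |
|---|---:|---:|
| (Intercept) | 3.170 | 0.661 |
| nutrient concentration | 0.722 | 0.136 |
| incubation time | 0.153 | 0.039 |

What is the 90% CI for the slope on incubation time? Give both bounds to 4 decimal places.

Read off: b = 0.153, SE = 0.039 for incubation time.
df = n − k − 1 = 25 − 2 − 1 = 22.
t* = t_{0.05, 22} = 1.717144.
Margin = t* × SE = 1.717144 × 0.039 = 0.066969.
CI: 0.153 ± 0.066969 → (0.0860, 0.2200).

(0.0860, 0.2200)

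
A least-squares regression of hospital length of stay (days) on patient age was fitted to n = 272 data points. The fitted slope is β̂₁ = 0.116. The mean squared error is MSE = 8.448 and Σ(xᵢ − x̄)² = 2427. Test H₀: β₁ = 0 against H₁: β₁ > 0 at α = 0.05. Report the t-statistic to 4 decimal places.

t = 1.9661

SE(β̂₁) = √(MSE/Sₓₓ) = √(8.448/2427) = 0.0589986.
t = 0.116 / 0.0589986 = 1.9661.
df = n − 2 = 270.
One-sided p ≈ 0.0252, which is < 0.05, so reject H₀.
There is evidence that the true slope on patient age is positive.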